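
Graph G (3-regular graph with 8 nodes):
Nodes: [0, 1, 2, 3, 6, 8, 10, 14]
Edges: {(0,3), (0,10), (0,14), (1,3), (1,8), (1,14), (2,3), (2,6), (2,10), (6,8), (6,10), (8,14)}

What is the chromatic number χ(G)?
χ(G) = 3

Clique number ω(G) = 3 (lower bound: χ ≥ ω).
The clique on [1, 8, 14] has size 3, forcing χ ≥ 3, and the coloring below uses 3 colors, so χ(G) = 3.
A valid 3-coloring: color 1: [3, 6, 14]; color 2: [0, 1, 2]; color 3: [8, 10].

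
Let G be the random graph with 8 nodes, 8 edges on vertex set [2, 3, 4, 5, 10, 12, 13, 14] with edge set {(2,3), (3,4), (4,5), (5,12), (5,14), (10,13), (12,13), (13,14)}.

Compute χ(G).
χ(G) = 2

Clique number ω(G) = 2 (lower bound: χ ≥ ω).
The graph is bipartite (no odd cycle), so 2 colors suffice: χ(G) = 2.
A valid 2-coloring: color 1: [3, 5, 13]; color 2: [2, 4, 10, 12, 14].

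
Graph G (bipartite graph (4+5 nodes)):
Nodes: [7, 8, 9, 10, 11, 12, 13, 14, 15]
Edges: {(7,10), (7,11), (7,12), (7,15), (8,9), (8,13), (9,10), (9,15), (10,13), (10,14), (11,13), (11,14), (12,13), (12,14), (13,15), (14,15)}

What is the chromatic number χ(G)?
χ(G) = 2

Clique number ω(G) = 2 (lower bound: χ ≥ ω).
The graph is bipartite (no odd cycle), so 2 colors suffice: χ(G) = 2.
A valid 2-coloring: color 1: [7, 9, 13, 14]; color 2: [8, 10, 11, 12, 15].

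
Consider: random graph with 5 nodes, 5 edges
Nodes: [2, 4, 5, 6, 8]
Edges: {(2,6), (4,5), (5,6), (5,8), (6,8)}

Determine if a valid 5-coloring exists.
A valid 5-coloring: color 1: [4, 6]; color 2: [2, 5]; color 3: [8].
(χ(G) = 3 ≤ 5.)

Yes, G is 5-colorable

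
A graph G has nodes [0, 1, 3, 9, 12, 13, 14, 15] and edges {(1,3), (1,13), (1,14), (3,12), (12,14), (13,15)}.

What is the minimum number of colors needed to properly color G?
χ(G) = 2

Clique number ω(G) = 2 (lower bound: χ ≥ ω).
The graph is bipartite (no odd cycle), so 2 colors suffice: χ(G) = 2.
A valid 2-coloring: color 1: [0, 1, 9, 12, 15]; color 2: [3, 13, 14].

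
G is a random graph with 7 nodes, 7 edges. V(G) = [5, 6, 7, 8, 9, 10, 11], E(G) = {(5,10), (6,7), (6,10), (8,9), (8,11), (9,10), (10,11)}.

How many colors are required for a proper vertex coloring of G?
χ(G) = 2

Clique number ω(G) = 2 (lower bound: χ ≥ ω).
The graph is bipartite (no odd cycle), so 2 colors suffice: χ(G) = 2.
A valid 2-coloring: color 1: [7, 8, 10]; color 2: [5, 6, 9, 11].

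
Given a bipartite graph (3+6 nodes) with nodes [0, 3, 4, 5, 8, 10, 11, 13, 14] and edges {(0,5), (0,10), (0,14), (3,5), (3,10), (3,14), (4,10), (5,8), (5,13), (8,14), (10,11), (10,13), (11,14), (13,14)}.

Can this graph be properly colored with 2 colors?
Yes, G is 2-colorable

A valid 2-coloring: color 1: [5, 10, 14]; color 2: [0, 3, 4, 8, 11, 13].
(χ(G) = 2 ≤ 2.)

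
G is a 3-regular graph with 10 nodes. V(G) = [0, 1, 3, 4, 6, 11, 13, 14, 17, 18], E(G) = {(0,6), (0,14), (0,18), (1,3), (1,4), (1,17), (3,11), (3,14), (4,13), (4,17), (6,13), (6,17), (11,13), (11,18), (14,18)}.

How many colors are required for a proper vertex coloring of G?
χ(G) = 3

Clique number ω(G) = 3 (lower bound: χ ≥ ω).
The clique on [0, 14, 18] has size 3, forcing χ ≥ 3, and the coloring below uses 3 colors, so χ(G) = 3.
A valid 3-coloring: color 1: [0, 4, 11]; color 2: [3, 13, 17, 18]; color 3: [1, 6, 14].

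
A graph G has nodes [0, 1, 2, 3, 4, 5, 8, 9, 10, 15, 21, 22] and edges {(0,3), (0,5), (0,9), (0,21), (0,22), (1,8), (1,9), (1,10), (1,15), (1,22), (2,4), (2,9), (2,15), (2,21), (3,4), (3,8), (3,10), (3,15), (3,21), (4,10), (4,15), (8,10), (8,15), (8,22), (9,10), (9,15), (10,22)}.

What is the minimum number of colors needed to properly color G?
Clique number ω(G) = 4 (lower bound: χ ≥ ω).
The clique on [1, 8, 10, 22] has size 4, forcing χ ≥ 4, and the coloring below uses 4 colors, so χ(G) = 4.
A valid 4-coloring: color 1: [5, 10, 15, 21]; color 2: [3, 9, 22]; color 3: [0, 2, 8]; color 4: [1, 4].

χ(G) = 4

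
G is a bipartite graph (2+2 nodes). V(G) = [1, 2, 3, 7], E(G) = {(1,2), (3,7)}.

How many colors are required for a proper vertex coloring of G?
Clique number ω(G) = 2 (lower bound: χ ≥ ω).
The graph is bipartite (no odd cycle), so 2 colors suffice: χ(G) = 2.
A valid 2-coloring: color 1: [1, 7]; color 2: [2, 3].

χ(G) = 2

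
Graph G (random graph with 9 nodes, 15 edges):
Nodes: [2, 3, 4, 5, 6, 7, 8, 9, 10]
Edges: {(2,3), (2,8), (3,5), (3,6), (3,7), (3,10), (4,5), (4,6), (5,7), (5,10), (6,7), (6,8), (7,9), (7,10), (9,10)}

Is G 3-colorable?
No, G is not 3-colorable

The clique on vertices [3, 5, 7, 10] has size 4 > 3, so it alone needs 4 colors.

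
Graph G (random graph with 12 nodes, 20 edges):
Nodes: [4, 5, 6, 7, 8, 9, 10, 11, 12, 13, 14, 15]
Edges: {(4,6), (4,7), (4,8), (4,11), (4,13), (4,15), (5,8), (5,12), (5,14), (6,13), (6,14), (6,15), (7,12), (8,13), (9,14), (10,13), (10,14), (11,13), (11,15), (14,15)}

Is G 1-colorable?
The clique on vertices [4, 11, 15] has size 3 > 1, so it alone needs 3 colors.

No, G is not 1-colorable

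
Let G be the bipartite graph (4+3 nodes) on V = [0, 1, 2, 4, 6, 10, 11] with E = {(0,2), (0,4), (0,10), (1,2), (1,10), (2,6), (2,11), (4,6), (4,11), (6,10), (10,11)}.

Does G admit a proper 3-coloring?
Yes, G is 3-colorable

A valid 3-coloring: color 1: [2, 4, 10]; color 2: [0, 1, 6, 11].
(χ(G) = 2 ≤ 3.)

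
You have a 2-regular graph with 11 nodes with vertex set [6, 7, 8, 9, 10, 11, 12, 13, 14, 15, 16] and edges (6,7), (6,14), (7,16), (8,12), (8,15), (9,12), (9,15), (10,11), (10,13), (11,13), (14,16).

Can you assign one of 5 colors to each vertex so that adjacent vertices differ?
A valid 5-coloring: color 1: [6, 11, 12, 15, 16]; color 2: [7, 8, 9, 10, 14]; color 3: [13].
(χ(G) = 3 ≤ 5.)

Yes, G is 5-colorable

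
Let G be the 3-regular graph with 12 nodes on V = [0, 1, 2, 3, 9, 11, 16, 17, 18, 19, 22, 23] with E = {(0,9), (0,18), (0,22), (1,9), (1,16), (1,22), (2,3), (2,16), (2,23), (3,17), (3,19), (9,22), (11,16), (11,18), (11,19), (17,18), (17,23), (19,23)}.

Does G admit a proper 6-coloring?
A valid 6-coloring: color 1: [0, 1, 3, 11, 23]; color 2: [2, 9, 17, 19]; color 3: [16, 18, 22].
(χ(G) = 3 ≤ 6.)

Yes, G is 6-colorable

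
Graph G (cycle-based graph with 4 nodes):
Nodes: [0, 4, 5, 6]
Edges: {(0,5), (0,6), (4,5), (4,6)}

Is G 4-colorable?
A valid 4-coloring: color 1: [0, 4]; color 2: [5, 6].
(χ(G) = 2 ≤ 4.)

Yes, G is 4-colorable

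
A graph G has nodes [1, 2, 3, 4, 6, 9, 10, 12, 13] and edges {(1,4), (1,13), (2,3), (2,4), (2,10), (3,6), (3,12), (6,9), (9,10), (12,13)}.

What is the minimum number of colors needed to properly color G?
Clique number ω(G) = 2 (lower bound: χ ≥ ω).
Odd cycle [10, 9, 6, 3, 2] needs 3 colors (χ ≥ 3).
The coloring below uses 3 colors, so χ(G) = 3.
A valid 3-coloring: color 1: [1, 2, 9, 12]; color 2: [3, 4, 10, 13]; color 3: [6].

χ(G) = 3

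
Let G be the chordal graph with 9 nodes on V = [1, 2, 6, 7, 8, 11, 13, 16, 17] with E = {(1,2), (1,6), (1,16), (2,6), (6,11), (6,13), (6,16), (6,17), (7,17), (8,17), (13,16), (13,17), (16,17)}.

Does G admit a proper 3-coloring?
The clique on vertices [6, 13, 16, 17] has size 4 > 3, so it alone needs 4 colors.

No, G is not 3-colorable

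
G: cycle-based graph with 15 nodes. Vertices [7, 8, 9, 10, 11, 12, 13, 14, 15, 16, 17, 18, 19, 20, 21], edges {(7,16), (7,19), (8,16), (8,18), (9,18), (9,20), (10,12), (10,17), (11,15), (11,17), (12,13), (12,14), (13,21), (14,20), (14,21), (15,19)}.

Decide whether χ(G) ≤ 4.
Yes, G is 4-colorable

A valid 4-coloring: color 1: [11, 12, 16, 18, 19, 20, 21]; color 2: [7, 8, 9, 13, 14, 15, 17]; color 3: [10].
(χ(G) = 3 ≤ 4.)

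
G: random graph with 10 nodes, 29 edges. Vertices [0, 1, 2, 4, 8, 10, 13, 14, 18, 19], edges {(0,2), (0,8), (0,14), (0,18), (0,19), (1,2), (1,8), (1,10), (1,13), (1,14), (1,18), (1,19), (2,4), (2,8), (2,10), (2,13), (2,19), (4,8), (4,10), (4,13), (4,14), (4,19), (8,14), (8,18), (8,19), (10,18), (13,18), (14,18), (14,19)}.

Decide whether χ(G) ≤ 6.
A valid 6-coloring: color 1: [0, 1, 4]; color 2: [2, 14]; color 3: [8, 10, 13]; color 4: [18, 19].
(χ(G) = 4 ≤ 6.)

Yes, G is 6-colorable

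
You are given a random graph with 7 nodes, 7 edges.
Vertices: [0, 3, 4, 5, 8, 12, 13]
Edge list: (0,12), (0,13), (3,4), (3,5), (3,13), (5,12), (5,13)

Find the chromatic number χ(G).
χ(G) = 3

Clique number ω(G) = 3 (lower bound: χ ≥ ω).
The clique on [3, 5, 13] has size 3, forcing χ ≥ 3, and the coloring below uses 3 colors, so χ(G) = 3.
A valid 3-coloring: color 1: [3, 8, 12]; color 2: [4, 13]; color 3: [0, 5].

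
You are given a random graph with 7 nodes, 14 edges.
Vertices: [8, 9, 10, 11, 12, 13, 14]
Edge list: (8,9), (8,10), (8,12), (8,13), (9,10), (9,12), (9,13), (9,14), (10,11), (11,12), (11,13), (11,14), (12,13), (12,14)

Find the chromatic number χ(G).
χ(G) = 4

Clique number ω(G) = 4 (lower bound: χ ≥ ω).
The clique on [8, 9, 12, 13] has size 4, forcing χ ≥ 4, and the coloring below uses 4 colors, so χ(G) = 4.
A valid 4-coloring: color 1: [9, 11]; color 2: [10, 12]; color 3: [8, 14]; color 4: [13].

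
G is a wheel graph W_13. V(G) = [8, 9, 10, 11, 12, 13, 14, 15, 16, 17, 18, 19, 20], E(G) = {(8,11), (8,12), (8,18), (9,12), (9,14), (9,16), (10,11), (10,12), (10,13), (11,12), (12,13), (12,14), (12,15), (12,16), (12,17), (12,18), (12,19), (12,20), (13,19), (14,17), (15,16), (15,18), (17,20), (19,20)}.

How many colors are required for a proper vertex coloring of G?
Clique number ω(G) = 3 (lower bound: χ ≥ ω).
The clique on [8, 12, 18] has size 3, forcing χ ≥ 3, and the coloring below uses 3 colors, so χ(G) = 3.
A valid 3-coloring: color 1: [12]; color 2: [11, 13, 14, 16, 18, 20]; color 3: [8, 9, 10, 15, 17, 19].

χ(G) = 3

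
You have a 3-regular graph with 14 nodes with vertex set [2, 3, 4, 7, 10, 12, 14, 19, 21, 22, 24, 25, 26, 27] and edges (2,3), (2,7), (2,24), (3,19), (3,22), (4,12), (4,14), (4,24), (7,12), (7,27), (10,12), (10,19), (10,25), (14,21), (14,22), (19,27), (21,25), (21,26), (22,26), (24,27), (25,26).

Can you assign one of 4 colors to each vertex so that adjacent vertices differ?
Yes, G is 4-colorable

A valid 4-coloring: color 1: [7, 19, 21, 22, 24]; color 2: [3, 4, 10, 26, 27]; color 3: [2, 12, 14, 25].
(χ(G) = 3 ≤ 4.)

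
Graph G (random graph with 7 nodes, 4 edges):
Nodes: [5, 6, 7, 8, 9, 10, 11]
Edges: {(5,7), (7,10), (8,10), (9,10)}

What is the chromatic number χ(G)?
χ(G) = 2

Clique number ω(G) = 2 (lower bound: χ ≥ ω).
The graph is bipartite (no odd cycle), so 2 colors suffice: χ(G) = 2.
A valid 2-coloring: color 1: [5, 6, 10, 11]; color 2: [7, 8, 9].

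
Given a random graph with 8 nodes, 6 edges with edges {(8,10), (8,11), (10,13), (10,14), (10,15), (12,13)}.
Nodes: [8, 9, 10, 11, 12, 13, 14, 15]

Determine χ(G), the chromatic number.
χ(G) = 2

Clique number ω(G) = 2 (lower bound: χ ≥ ω).
The graph is bipartite (no odd cycle), so 2 colors suffice: χ(G) = 2.
A valid 2-coloring: color 1: [9, 10, 11, 12]; color 2: [8, 13, 14, 15].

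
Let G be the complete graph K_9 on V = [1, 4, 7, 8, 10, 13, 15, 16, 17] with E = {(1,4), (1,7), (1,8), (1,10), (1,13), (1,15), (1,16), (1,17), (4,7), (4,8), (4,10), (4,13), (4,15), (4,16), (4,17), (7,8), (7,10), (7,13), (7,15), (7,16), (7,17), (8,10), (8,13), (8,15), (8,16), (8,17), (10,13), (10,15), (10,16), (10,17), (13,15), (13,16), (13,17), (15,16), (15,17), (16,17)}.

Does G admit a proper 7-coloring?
No, G is not 7-colorable

The clique on vertices [1, 4, 7, 8, 10, 13, 15, 16, 17] has size 9 > 7, so it alone needs 9 colors.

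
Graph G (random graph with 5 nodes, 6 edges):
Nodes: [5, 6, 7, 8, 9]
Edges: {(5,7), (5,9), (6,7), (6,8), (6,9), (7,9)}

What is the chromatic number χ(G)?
Clique number ω(G) = 3 (lower bound: χ ≥ ω).
The clique on [5, 7, 9] has size 3, forcing χ ≥ 3, and the coloring below uses 3 colors, so χ(G) = 3.
A valid 3-coloring: color 1: [5, 6]; color 2: [8, 9]; color 3: [7].

χ(G) = 3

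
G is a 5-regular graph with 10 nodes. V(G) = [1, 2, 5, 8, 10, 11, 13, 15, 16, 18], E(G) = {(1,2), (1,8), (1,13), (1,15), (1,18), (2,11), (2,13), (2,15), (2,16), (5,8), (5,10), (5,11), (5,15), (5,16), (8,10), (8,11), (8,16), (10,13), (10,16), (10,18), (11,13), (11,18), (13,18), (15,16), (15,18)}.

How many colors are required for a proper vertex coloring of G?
χ(G) = 4

Clique number ω(G) = 4 (lower bound: χ ≥ ω).
The clique on [5, 8, 10, 16] has size 4, forcing χ ≥ 4, and the coloring below uses 4 colors, so χ(G) = 4.
A valid 4-coloring: color 1: [1, 11, 16]; color 2: [2, 8, 18]; color 3: [5, 13]; color 4: [10, 15].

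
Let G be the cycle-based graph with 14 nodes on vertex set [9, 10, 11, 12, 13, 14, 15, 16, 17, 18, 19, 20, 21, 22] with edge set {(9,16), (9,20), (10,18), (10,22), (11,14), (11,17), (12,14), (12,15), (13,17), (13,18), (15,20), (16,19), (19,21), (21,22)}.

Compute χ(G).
χ(G) = 2

Clique number ω(G) = 2 (lower bound: χ ≥ ω).
The graph is bipartite (no odd cycle), so 2 colors suffice: χ(G) = 2.
A valid 2-coloring: color 1: [10, 11, 12, 13, 16, 20, 21]; color 2: [9, 14, 15, 17, 18, 19, 22].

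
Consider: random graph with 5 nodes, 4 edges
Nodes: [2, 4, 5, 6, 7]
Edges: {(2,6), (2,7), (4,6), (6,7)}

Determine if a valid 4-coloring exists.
A valid 4-coloring: color 1: [5, 6]; color 2: [2, 4]; color 3: [7].
(χ(G) = 3 ≤ 4.)

Yes, G is 4-colorable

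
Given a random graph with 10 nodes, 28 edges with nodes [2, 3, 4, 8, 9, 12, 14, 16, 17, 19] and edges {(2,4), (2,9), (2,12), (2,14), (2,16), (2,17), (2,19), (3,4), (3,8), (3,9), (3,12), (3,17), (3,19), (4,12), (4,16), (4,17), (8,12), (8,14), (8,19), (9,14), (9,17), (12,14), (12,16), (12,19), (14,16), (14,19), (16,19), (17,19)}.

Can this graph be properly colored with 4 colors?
The clique on vertices [2, 12, 14, 16, 19] has size 5 > 4, so it alone needs 5 colors.

No, G is not 4-colorable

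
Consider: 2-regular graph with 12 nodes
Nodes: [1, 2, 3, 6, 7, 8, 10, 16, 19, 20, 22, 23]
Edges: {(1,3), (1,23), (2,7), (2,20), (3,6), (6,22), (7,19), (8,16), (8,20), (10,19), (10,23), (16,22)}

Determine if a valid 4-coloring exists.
Yes, G is 4-colorable

A valid 4-coloring: color 1: [2, 3, 8, 19, 22, 23]; color 2: [1, 6, 7, 10, 16, 20].
(χ(G) = 2 ≤ 4.)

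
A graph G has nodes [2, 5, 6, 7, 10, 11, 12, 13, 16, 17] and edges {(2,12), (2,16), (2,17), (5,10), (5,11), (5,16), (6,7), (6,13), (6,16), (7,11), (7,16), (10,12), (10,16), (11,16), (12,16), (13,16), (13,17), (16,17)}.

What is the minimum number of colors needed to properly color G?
χ(G) = 4

Clique number ω(G) = 3 (lower bound: χ ≥ ω).
Odd cycle [10, 12, 2, 17, 13, 6, 7, 11, 5] needs 3 colors (χ ≥ 3).
Vertex 16 is adjacent to every vertex of [2, 5, 6, 7, 10, 11, 12, 13, 17], which already need 3 colors among themselves, so 16 needs a new color (χ ≥ 4).
The coloring below uses 4 colors, so χ(G) = 4.
A valid 4-coloring: color 1: [16]; color 2: [2, 10, 11, 13]; color 3: [5, 6, 12, 17]; color 4: [7].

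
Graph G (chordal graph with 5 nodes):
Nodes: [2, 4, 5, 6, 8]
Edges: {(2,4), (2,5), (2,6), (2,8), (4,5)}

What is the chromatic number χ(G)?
χ(G) = 3

Clique number ω(G) = 3 (lower bound: χ ≥ ω).
The clique on [2, 4, 5] has size 3, forcing χ ≥ 3, and the coloring below uses 3 colors, so χ(G) = 3.
A valid 3-coloring: color 1: [2]; color 2: [4, 6, 8]; color 3: [5].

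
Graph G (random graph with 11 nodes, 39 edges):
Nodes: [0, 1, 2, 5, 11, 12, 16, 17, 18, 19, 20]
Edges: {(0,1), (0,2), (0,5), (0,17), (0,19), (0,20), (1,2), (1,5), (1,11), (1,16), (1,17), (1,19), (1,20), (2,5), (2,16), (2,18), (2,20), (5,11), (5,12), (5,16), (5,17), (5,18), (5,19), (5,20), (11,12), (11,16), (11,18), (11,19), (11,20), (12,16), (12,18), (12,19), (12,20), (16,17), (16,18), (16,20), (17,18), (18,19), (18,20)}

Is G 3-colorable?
The clique on vertices [5, 11, 12, 16, 18, 20] has size 6 > 3, so it alone needs 6 colors.

No, G is not 3-colorable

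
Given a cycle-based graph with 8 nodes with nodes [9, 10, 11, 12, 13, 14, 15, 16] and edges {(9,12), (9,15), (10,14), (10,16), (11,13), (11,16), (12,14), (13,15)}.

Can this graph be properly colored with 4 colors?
Yes, G is 4-colorable

A valid 4-coloring: color 1: [10, 11, 12, 15]; color 2: [9, 13, 14, 16].
(χ(G) = 2 ≤ 4.)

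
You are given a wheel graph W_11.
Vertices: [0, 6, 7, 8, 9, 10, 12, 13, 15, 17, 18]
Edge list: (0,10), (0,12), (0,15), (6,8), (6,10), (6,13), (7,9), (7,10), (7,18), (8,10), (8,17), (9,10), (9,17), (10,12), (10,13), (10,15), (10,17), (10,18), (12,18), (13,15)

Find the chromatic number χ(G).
Clique number ω(G) = 3 (lower bound: χ ≥ ω).
The clique on [0, 10, 12] has size 3, forcing χ ≥ 3, and the coloring below uses 3 colors, so χ(G) = 3.
A valid 3-coloring: color 1: [10]; color 2: [6, 7, 12, 15, 17]; color 3: [0, 8, 9, 13, 18].

χ(G) = 3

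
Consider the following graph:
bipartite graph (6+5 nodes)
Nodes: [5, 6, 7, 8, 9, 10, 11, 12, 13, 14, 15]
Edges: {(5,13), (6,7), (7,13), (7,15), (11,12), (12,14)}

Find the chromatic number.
Clique number ω(G) = 2 (lower bound: χ ≥ ω).
The graph is bipartite (no odd cycle), so 2 colors suffice: χ(G) = 2.
A valid 2-coloring: color 1: [5, 7, 8, 9, 10, 12]; color 2: [6, 11, 13, 14, 15].

χ(G) = 2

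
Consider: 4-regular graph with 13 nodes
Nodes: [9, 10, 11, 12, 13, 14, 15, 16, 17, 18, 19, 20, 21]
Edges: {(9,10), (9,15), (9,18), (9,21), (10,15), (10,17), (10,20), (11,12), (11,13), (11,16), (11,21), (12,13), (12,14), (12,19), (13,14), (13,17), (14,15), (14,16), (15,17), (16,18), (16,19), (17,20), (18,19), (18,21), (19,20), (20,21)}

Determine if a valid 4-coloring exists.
Yes, G is 4-colorable

A valid 4-coloring: color 1: [9, 11, 14, 17, 19]; color 2: [13, 15, 18, 20]; color 3: [10, 12, 16, 21].
(χ(G) = 3 ≤ 4.)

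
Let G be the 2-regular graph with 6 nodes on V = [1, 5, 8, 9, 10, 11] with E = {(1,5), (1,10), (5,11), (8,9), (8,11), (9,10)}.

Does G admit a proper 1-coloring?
No, G is not 1-colorable

Edge (8,9) forces its endpoints to differ, so 1 color is not enough.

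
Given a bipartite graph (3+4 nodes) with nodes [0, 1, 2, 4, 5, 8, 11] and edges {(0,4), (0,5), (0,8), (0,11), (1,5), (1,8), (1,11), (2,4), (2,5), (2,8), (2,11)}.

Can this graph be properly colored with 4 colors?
A valid 4-coloring: color 1: [0, 1, 2]; color 2: [4, 5, 8, 11].
(χ(G) = 2 ≤ 4.)

Yes, G is 4-colorable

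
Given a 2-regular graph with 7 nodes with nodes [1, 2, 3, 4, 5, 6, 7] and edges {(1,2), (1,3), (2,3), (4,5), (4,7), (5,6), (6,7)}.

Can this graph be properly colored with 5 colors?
Yes, G is 5-colorable

A valid 5-coloring: color 1: [2, 4, 6]; color 2: [3, 5, 7]; color 3: [1].
(χ(G) = 3 ≤ 5.)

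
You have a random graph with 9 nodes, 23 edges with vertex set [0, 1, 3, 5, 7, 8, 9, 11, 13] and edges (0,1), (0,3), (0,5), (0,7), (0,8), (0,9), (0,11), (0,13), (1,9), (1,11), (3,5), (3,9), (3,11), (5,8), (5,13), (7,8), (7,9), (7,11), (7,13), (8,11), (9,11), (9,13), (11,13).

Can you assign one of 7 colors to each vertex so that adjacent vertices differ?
A valid 7-coloring: color 1: [0]; color 2: [5, 11]; color 3: [8, 9]; color 4: [1, 3, 13]; color 5: [7].
(χ(G) = 5 ≤ 7.)

Yes, G is 7-colorable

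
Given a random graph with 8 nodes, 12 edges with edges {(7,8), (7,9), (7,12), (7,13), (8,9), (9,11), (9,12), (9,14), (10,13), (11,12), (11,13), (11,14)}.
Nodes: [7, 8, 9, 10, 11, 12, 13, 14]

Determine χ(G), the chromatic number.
χ(G) = 3

Clique number ω(G) = 3 (lower bound: χ ≥ ω).
The clique on [9, 11, 12] has size 3, forcing χ ≥ 3, and the coloring below uses 3 colors, so χ(G) = 3.
A valid 3-coloring: color 1: [9, 13]; color 2: [7, 10, 11]; color 3: [8, 12, 14].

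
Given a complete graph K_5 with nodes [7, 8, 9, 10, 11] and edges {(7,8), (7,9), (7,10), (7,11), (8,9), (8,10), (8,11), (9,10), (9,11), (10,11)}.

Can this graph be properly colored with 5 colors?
A valid 5-coloring: color 1: [8]; color 2: [11]; color 3: [7]; color 4: [10]; color 5: [9].
(χ(G) = 5 ≤ 5.)

Yes, G is 5-colorable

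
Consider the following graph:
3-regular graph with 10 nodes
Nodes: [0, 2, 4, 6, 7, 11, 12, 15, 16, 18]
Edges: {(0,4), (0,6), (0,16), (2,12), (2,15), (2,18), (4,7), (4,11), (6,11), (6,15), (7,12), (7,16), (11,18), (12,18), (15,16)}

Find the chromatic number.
χ(G) = 3

Clique number ω(G) = 3 (lower bound: χ ≥ ω).
The clique on [2, 12, 18] has size 3, forcing χ ≥ 3, and the coloring below uses 3 colors, so χ(G) = 3.
A valid 3-coloring: color 1: [0, 7, 15, 18]; color 2: [2, 4, 6, 16]; color 3: [11, 12].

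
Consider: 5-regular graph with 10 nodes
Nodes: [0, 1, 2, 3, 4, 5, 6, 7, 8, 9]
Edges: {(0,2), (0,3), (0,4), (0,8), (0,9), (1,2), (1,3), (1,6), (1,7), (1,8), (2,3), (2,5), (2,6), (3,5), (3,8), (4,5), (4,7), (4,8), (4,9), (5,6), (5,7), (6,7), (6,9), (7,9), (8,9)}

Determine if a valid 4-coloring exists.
Yes, G is 4-colorable

A valid 4-coloring: color 1: [1, 5, 9]; color 2: [2, 7, 8]; color 3: [3, 4, 6]; color 4: [0].
(χ(G) = 4 ≤ 4.)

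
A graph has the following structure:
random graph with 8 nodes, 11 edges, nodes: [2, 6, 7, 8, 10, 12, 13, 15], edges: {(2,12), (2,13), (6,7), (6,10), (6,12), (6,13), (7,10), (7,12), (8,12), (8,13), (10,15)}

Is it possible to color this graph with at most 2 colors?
The clique on vertices [6, 7, 10] has size 3 > 2, so it alone needs 3 colors.

No, G is not 2-colorable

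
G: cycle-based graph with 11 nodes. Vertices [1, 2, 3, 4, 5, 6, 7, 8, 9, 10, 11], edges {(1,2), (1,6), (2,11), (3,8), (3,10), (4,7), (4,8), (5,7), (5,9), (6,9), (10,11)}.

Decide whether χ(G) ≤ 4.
A valid 4-coloring: color 1: [1, 3, 7, 9, 11]; color 2: [2, 5, 6, 8, 10]; color 3: [4].
(χ(G) = 3 ≤ 4.)

Yes, G is 4-colorable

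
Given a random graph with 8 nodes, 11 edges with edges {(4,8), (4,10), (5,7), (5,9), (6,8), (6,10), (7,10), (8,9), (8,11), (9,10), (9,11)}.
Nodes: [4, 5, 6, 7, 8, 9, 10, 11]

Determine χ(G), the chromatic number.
Clique number ω(G) = 3 (lower bound: χ ≥ ω).
The clique on [8, 9, 11] has size 3, forcing χ ≥ 3, and the coloring below uses 3 colors, so χ(G) = 3.
A valid 3-coloring: color 1: [5, 8, 10]; color 2: [4, 6, 7, 9]; color 3: [11].

χ(G) = 3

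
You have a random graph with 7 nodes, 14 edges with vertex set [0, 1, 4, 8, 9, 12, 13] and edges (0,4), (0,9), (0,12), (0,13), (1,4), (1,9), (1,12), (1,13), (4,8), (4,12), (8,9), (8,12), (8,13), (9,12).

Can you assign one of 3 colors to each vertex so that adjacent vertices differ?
A valid 3-coloring: color 1: [12, 13]; color 2: [4, 9]; color 3: [0, 1, 8].
(χ(G) = 3 ≤ 3.)

Yes, G is 3-colorable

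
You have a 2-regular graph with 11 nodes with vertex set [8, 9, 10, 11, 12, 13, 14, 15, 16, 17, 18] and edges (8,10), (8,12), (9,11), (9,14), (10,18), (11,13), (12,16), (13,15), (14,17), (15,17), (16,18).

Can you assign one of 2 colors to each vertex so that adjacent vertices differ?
No, G is not 2-colorable

Odd cycle [8, 12, 16, 18, 10] needs 3 colors (χ ≥ 3).
Hence χ(G) ≥ 3 > 2, so no proper 2-coloring exists.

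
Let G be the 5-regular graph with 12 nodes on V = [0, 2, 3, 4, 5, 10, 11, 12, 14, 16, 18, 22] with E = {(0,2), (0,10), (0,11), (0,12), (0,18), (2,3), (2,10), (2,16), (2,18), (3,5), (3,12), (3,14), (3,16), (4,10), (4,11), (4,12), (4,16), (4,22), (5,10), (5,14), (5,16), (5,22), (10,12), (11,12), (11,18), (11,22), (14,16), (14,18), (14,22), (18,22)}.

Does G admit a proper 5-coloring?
A valid 5-coloring: color 1: [12, 16, 18]; color 2: [0, 4, 5]; color 3: [2, 11, 14]; color 4: [3, 10, 22].
(χ(G) = 4 ≤ 5.)

Yes, G is 5-colorable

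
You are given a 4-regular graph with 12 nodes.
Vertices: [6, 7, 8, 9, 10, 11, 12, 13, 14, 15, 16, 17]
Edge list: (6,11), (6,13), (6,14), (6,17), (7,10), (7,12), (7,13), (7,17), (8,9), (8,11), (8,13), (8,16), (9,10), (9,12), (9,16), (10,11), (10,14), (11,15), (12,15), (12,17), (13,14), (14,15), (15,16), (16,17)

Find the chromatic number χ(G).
χ(G) = 3

Clique number ω(G) = 3 (lower bound: χ ≥ ω).
The clique on [6, 13, 14] has size 3, forcing χ ≥ 3, and the coloring below uses 3 colors, so χ(G) = 3.
A valid 3-coloring: color 1: [6, 7, 8, 15]; color 2: [9, 11, 14, 17]; color 3: [10, 12, 13, 16].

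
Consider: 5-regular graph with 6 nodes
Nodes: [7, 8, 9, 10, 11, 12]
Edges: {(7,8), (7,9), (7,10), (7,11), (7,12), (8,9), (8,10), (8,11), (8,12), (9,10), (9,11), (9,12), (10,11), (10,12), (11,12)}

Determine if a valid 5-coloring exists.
No, G is not 5-colorable

The clique on vertices [7, 8, 9, 10, 11, 12] has size 6 > 5, so it alone needs 6 colors.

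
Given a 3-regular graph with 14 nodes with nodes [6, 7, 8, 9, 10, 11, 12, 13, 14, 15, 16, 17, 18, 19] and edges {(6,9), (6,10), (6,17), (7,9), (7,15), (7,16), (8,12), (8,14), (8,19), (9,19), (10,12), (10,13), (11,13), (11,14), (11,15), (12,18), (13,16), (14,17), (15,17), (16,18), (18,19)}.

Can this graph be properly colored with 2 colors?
No, G is not 2-colorable

Odd cycle [7, 15, 17, 6, 9] needs 3 colors (χ ≥ 3).
Hence χ(G) ≥ 3 > 2, so no proper 2-coloring exists.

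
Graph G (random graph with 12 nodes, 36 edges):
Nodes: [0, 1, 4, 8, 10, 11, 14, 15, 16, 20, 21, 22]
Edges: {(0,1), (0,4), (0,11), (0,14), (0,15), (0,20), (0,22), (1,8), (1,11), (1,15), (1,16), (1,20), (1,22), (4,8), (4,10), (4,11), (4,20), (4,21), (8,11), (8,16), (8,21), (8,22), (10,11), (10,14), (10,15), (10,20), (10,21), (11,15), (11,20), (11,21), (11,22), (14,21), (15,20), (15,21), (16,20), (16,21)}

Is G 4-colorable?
No, G is not 4-colorable

The clique on vertices [0, 1, 11, 15, 20] has size 5 > 4, so it alone needs 5 colors.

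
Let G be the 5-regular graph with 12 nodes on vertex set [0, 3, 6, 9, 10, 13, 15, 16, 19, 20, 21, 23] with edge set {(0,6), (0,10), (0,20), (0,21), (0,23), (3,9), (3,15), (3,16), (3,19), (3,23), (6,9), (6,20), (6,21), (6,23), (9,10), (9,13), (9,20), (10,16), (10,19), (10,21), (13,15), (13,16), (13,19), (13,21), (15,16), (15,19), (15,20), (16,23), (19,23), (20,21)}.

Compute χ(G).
Clique number ω(G) = 4 (lower bound: χ ≥ ω).
The clique on [0, 6, 20, 21] has size 4, forcing χ ≥ 4, and the coloring below uses 4 colors, so χ(G) = 4.
A valid 4-coloring: color 1: [10, 13, 20, 23]; color 2: [0, 9, 15]; color 3: [3, 21]; color 4: [6, 16, 19].

χ(G) = 4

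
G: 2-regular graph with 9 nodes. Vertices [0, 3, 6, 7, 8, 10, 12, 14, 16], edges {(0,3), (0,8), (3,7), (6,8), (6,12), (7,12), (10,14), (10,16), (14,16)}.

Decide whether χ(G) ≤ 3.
Yes, G is 3-colorable

A valid 3-coloring: color 1: [3, 8, 12, 14]; color 2: [0, 6, 7, 16]; color 3: [10].
(χ(G) = 3 ≤ 3.)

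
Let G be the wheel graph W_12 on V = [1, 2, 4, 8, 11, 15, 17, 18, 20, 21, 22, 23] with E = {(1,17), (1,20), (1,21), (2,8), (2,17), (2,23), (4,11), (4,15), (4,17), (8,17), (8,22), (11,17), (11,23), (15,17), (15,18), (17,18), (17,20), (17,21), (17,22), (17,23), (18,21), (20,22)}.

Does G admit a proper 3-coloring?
No, G is not 3-colorable

Odd cycle [8, 22, 20, 1, 21, 18, 15, 4, 11, 23, 2] needs 3 colors (χ ≥ 3).
Vertex 17 is adjacent to every vertex of [1, 2, 4, 8, 11, 15, 18, 20, 21, 22, 23], which already need 3 colors among themselves, so 17 needs a new color (χ ≥ 4).
Hence χ(G) ≥ 4 > 3, so no proper 3-coloring exists.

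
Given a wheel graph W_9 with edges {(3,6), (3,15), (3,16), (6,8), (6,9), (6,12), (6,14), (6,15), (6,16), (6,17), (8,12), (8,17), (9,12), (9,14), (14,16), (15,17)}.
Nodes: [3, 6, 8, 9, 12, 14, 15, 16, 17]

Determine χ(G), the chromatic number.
χ(G) = 3

Clique number ω(G) = 3 (lower bound: χ ≥ ω).
The clique on [3, 6, 16] has size 3, forcing χ ≥ 3, and the coloring below uses 3 colors, so χ(G) = 3.
A valid 3-coloring: color 1: [6]; color 2: [8, 9, 15, 16]; color 3: [3, 12, 14, 17].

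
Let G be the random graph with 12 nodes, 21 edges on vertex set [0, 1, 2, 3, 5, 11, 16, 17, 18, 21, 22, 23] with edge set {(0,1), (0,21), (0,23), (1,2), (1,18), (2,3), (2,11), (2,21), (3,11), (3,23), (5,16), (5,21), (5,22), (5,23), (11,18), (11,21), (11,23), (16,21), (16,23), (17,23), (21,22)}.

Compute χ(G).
χ(G) = 4

Clique number ω(G) = 3 (lower bound: χ ≥ ω).
Suppose a proper 3-coloring c exists. The clique [2, 3, 11] takes 3 distinct colors; by symmetry let c(2) = 1, c(3) = 2, c(11) = 3.
- Vertex 21: neighbors [2, 11] already have colors [1, 3] ⇒ c(21) = 2.
- Vertex 23: neighbors [3, 11] already have colors [2, 3] ⇒ c(23) = 1.
- Vertex 5: neighbors [23, 21] already have colors [1, 2] ⇒ c(5) = 3.
- Vertex 16: neighbors [23, 21, 5] already have colors [1, 2, 3] — all 3 colors blocked. Contradiction.
The forced assignments end in a contradiction, so G has no proper 3-coloring (χ ≥ 4).
The coloring below uses 4 colors, so χ(G) = 4.
A valid 4-coloring: color 1: [1, 3, 17, 21]; color 2: [0, 5, 11]; color 3: [2, 18, 22, 23]; color 4: [16].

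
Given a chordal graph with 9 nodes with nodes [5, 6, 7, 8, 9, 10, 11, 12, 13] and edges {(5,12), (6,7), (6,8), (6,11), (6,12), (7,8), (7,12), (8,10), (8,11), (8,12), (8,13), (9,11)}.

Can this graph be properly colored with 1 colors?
The clique on vertices [6, 7, 8, 12] has size 4 > 1, so it alone needs 4 colors.

No, G is not 1-colorable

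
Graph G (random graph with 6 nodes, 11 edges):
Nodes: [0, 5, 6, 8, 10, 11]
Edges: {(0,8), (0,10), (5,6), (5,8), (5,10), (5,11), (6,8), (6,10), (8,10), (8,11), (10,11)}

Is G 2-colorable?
The clique on vertices [5, 8, 10, 11] has size 4 > 2, so it alone needs 4 colors.

No, G is not 2-colorable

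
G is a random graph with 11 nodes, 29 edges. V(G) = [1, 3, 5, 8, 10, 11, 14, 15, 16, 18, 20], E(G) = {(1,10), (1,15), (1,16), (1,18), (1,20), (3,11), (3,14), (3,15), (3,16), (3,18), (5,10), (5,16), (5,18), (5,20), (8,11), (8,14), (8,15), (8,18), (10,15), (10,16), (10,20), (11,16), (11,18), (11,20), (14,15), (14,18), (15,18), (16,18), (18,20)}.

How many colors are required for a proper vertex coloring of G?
χ(G) = 4

Clique number ω(G) = 4 (lower bound: χ ≥ ω).
The clique on [3, 11, 16, 18] has size 4, forcing χ ≥ 4, and the coloring below uses 4 colors, so χ(G) = 4.
A valid 4-coloring: color 1: [10, 18]; color 2: [15, 16, 20]; color 3: [1, 3, 5, 8]; color 4: [11, 14].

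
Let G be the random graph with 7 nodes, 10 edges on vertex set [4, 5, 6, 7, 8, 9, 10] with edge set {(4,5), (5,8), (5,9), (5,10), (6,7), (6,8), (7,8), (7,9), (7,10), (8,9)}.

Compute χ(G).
χ(G) = 3

Clique number ω(G) = 3 (lower bound: χ ≥ ω).
The clique on [5, 8, 9] has size 3, forcing χ ≥ 3, and the coloring below uses 3 colors, so χ(G) = 3.
A valid 3-coloring: color 1: [5, 7]; color 2: [4, 8, 10]; color 3: [6, 9].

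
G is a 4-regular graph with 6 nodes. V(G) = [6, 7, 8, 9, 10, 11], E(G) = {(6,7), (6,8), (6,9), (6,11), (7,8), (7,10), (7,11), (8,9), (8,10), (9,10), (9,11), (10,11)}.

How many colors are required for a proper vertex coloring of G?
χ(G) = 3

Clique number ω(G) = 3 (lower bound: χ ≥ ω).
The clique on [8, 9, 10] has size 3, forcing χ ≥ 3, and the coloring below uses 3 colors, so χ(G) = 3.
A valid 3-coloring: color 1: [6, 10]; color 2: [8, 11]; color 3: [7, 9].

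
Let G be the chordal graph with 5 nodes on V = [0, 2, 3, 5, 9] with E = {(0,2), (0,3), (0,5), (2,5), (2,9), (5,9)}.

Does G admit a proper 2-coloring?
The clique on vertices [0, 2, 5] has size 3 > 2, so it alone needs 3 colors.

No, G is not 2-colorable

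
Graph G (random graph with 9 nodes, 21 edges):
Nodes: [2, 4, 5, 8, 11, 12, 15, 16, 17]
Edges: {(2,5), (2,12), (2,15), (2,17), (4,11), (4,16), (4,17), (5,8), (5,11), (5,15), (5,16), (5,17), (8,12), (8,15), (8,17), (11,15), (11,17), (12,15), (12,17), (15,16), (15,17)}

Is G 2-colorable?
No, G is not 2-colorable

The clique on vertices [8, 12, 15, 17] has size 4 > 2, so it alone needs 4 colors.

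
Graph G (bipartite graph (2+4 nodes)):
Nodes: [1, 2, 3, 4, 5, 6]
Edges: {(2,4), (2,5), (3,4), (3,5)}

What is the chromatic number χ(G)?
χ(G) = 2

Clique number ω(G) = 2 (lower bound: χ ≥ ω).
The graph is bipartite (no odd cycle), so 2 colors suffice: χ(G) = 2.
A valid 2-coloring: color 1: [1, 2, 3, 6]; color 2: [4, 5].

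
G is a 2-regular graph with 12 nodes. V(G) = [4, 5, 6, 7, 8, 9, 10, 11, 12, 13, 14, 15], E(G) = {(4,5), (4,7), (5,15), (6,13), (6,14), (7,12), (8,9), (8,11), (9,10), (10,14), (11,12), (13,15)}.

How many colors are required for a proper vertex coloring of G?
χ(G) = 2

Clique number ω(G) = 2 (lower bound: χ ≥ ω).
The graph is bipartite (no odd cycle), so 2 colors suffice: χ(G) = 2.
A valid 2-coloring: color 1: [5, 7, 9, 11, 13, 14]; color 2: [4, 6, 8, 10, 12, 15].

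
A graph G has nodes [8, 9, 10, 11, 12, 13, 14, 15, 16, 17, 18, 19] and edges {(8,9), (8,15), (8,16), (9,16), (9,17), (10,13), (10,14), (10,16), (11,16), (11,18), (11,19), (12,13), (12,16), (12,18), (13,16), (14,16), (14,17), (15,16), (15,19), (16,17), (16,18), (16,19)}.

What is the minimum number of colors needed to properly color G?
χ(G) = 4

Clique number ω(G) = 3 (lower bound: χ ≥ ω).
Odd cycle [18, 11, 19, 15, 8, 9, 17, 14, 10, 13, 12] needs 3 colors (χ ≥ 3).
Vertex 16 is adjacent to every vertex of [8, 9, 10, 11, 12, 13, 14, 15, 17, 18, 19], which already need 3 colors among themselves, so 16 needs a new color (χ ≥ 4).
The coloring below uses 4 colors, so χ(G) = 4.
A valid 4-coloring: color 1: [16]; color 2: [8, 13, 17, 18, 19]; color 3: [9, 11, 12, 14, 15]; color 4: [10].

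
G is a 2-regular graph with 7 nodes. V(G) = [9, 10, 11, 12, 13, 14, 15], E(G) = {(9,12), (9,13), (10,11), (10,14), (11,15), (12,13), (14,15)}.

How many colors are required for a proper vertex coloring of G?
χ(G) = 3

Clique number ω(G) = 3 (lower bound: χ ≥ ω).
The clique on [9, 12, 13] has size 3, forcing χ ≥ 3, and the coloring below uses 3 colors, so χ(G) = 3.
A valid 3-coloring: color 1: [9, 11, 14]; color 2: [10, 13, 15]; color 3: [12].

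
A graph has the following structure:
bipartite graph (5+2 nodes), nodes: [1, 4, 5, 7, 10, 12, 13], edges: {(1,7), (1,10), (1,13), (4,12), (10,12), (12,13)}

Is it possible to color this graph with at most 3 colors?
Yes, G is 3-colorable

A valid 3-coloring: color 1: [1, 5, 12]; color 2: [4, 7, 10, 13].
(χ(G) = 2 ≤ 3.)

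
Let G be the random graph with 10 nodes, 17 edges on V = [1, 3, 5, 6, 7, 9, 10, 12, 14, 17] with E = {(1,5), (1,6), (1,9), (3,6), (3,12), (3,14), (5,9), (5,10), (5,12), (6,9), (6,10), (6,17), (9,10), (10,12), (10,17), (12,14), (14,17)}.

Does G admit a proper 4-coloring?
Yes, G is 4-colorable

A valid 4-coloring: color 1: [5, 6, 7, 14]; color 2: [1, 3, 10]; color 3: [9, 12, 17].
(χ(G) = 3 ≤ 4.)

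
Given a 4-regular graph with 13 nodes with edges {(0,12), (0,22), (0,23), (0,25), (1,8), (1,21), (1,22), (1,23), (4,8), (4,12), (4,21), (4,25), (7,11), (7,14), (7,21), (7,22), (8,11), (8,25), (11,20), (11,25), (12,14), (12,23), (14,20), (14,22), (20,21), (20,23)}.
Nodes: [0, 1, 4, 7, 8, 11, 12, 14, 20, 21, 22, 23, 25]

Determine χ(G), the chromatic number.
χ(G) = 3

Clique number ω(G) = 3 (lower bound: χ ≥ ω).
The clique on [0, 12, 23] has size 3, forcing χ ≥ 3, and the coloring below uses 3 colors, so χ(G) = 3.
A valid 3-coloring: color 1: [0, 1, 4, 11, 14]; color 2: [7, 8, 12, 20]; color 3: [21, 22, 23, 25].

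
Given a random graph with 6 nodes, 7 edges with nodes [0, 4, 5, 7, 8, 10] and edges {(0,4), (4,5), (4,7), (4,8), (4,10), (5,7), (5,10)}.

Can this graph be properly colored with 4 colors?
Yes, G is 4-colorable

A valid 4-coloring: color 1: [4]; color 2: [0, 5, 8]; color 3: [7, 10].
(χ(G) = 3 ≤ 4.)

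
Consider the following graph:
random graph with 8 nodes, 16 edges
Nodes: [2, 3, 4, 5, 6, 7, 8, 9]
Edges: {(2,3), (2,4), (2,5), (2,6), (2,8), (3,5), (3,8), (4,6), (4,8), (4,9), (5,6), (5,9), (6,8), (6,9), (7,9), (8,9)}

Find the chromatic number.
Clique number ω(G) = 4 (lower bound: χ ≥ ω).
The clique on [4, 6, 8, 9] has size 4, forcing χ ≥ 4, and the coloring below uses 4 colors, so χ(G) = 4.
A valid 4-coloring: color 1: [2, 9]; color 2: [3, 6, 7]; color 3: [5, 8]; color 4: [4].

χ(G) = 4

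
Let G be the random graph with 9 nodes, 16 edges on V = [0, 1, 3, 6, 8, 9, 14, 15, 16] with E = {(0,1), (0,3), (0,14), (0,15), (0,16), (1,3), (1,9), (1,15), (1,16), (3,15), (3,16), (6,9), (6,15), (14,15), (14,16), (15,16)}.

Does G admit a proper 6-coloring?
A valid 6-coloring: color 1: [8, 9, 15]; color 2: [1, 6, 14]; color 3: [0]; color 4: [16]; color 5: [3].
(χ(G) = 5 ≤ 6.)

Yes, G is 6-colorable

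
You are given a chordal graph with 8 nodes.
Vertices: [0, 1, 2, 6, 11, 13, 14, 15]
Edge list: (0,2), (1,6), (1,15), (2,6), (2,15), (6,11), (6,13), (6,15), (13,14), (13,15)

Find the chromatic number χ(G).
Clique number ω(G) = 3 (lower bound: χ ≥ ω).
The clique on [1, 6, 15] has size 3, forcing χ ≥ 3, and the coloring below uses 3 colors, so χ(G) = 3.
A valid 3-coloring: color 1: [0, 6, 14]; color 2: [11, 15]; color 3: [1, 2, 13].

χ(G) = 3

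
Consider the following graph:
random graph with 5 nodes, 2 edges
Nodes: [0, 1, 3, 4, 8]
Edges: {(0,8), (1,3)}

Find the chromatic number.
Clique number ω(G) = 2 (lower bound: χ ≥ ω).
The graph is bipartite (no odd cycle), so 2 colors suffice: χ(G) = 2.
A valid 2-coloring: color 1: [3, 4, 8]; color 2: [0, 1].

χ(G) = 2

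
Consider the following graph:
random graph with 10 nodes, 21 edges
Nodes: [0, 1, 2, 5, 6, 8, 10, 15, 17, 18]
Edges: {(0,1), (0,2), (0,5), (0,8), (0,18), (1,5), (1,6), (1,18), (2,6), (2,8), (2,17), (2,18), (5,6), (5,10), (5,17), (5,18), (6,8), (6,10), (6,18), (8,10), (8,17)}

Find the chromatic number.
Clique number ω(G) = 4 (lower bound: χ ≥ ω).
The clique on [0, 1, 5, 18] has size 4, forcing χ ≥ 4, and the coloring below uses 4 colors, so χ(G) = 4.
A valid 4-coloring: color 1: [0, 6, 15, 17]; color 2: [2, 5]; color 3: [8, 18]; color 4: [1, 10].

χ(G) = 4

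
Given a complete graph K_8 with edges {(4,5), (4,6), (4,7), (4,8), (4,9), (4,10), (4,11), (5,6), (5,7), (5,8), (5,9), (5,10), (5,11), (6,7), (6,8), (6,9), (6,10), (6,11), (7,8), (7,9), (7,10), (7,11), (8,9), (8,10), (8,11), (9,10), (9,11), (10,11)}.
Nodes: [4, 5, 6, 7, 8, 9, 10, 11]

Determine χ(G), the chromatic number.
Clique number ω(G) = 8 (lower bound: χ ≥ ω).
The clique on [4, 5, 6, 7, 8, 9, 10, 11] has size 8, forcing χ ≥ 8, and the coloring below uses 8 colors, so χ(G) = 8.
A valid 8-coloring: color 1: [10]; color 2: [8]; color 3: [4]; color 4: [11]; color 5: [5]; color 6: [7]; color 7: [9]; color 8: [6].

χ(G) = 8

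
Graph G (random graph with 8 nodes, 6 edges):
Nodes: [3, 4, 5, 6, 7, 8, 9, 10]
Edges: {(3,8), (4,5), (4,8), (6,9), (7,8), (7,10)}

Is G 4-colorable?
A valid 4-coloring: color 1: [5, 8, 9, 10]; color 2: [3, 4, 6, 7].
(χ(G) = 2 ≤ 4.)

Yes, G is 4-colorable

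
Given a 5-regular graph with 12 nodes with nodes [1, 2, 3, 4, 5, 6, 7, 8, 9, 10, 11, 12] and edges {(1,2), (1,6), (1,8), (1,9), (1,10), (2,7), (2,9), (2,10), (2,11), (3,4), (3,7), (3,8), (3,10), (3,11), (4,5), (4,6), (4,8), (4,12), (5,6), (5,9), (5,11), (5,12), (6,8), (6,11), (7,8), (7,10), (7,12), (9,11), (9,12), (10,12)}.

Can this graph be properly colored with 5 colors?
A valid 5-coloring: color 1: [1, 4, 7, 11]; color 2: [6, 9, 10]; color 3: [2, 3, 5]; color 4: [8, 12].
(χ(G) = 4 ≤ 5.)

Yes, G is 5-colorable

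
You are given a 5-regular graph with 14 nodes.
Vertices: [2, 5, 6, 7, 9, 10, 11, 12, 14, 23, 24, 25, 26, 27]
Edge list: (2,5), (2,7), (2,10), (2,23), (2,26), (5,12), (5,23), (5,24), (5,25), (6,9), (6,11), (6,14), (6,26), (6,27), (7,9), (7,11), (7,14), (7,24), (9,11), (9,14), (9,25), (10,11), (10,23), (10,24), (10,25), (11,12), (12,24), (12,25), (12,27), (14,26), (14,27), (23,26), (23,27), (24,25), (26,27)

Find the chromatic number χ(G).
χ(G) = 4

Clique number ω(G) = 4 (lower bound: χ ≥ ω).
The clique on [6, 14, 26, 27] has size 4, forcing χ ≥ 4, and the coloring below uses 4 colors, so χ(G) = 4.
A valid 4-coloring: color 1: [2, 11, 14, 24]; color 2: [5, 9, 10, 27]; color 3: [6, 7, 23, 25]; color 4: [12, 26].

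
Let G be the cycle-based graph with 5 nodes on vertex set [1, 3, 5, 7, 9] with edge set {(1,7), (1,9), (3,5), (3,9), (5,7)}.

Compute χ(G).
Clique number ω(G) = 2 (lower bound: χ ≥ ω).
Odd cycle [9, 3, 5, 7, 1] needs 3 colors (χ ≥ 3).
The coloring below uses 3 colors, so χ(G) = 3.
A valid 3-coloring: color 1: [7, 9]; color 2: [1, 3]; color 3: [5].

χ(G) = 3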